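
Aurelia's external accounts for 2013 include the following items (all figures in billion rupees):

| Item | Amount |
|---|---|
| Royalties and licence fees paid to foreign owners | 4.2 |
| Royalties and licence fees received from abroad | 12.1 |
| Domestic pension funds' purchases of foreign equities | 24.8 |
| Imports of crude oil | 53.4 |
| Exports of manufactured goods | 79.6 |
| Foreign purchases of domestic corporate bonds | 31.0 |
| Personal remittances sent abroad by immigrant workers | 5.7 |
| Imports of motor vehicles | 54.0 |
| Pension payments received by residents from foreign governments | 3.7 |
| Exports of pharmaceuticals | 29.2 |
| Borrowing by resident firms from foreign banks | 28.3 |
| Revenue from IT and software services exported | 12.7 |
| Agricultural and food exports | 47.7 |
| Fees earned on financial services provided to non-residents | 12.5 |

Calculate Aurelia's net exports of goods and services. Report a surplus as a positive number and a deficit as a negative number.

Goods: -54.0 + 79.6 + 47.7 + 29.2 - 53.4 = 49.1
Services: 12.5 - 4.2 + 12.1 + 12.7 = 33.1
Trade balance = 49.1 + 33.1 = 82.2
(Excluded from the trade balance — financial account: domestic pension funds' purchases of foreign equities 24.8, foreign purchases of domestic corporate bonds 31.0, borrowing by resident firms from foreign banks 28.3; secondary income: personal remittances sent abroad by immigrant workers 5.7, pension payments received by residents from foreign governments 3.7.)

82.2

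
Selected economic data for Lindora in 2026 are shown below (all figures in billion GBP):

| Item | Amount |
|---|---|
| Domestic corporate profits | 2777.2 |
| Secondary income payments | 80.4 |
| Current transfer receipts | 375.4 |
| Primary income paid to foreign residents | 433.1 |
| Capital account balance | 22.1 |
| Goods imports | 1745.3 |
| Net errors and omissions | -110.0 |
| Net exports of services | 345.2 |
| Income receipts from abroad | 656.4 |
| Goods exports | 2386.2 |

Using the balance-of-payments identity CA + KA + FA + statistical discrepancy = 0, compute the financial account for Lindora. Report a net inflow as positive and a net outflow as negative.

-1416.5

Goods balance = 2386.2 - 1745.3 = 640.9
Services balance = 345.2
Trade balance (goods + services) = 640.9 + 345.2 = 986.1
Net primary income = 656.4 - 433.1 = 223.3
Net secondary income = 375.4 - 80.4 = 295.0
Current account = 986.1 + 223.3 + 295.0 = 1504.4
Financial account = -(1504.4 + 22.1 + (-110.0)) = -1416.5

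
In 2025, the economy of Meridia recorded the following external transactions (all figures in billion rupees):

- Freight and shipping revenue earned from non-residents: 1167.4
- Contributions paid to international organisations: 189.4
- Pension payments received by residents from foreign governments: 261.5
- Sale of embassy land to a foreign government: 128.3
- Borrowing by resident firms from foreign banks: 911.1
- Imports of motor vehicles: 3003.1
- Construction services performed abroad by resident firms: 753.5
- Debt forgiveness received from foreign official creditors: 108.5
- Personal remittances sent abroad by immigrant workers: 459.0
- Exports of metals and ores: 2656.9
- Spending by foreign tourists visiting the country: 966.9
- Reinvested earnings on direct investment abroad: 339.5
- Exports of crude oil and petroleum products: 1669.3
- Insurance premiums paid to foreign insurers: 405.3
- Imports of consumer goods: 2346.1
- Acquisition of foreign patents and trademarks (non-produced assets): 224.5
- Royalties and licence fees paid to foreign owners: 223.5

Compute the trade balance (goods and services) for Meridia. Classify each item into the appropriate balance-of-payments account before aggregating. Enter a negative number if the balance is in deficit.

Goods: -3003.1 - 2346.1 + 1669.3 + 2656.9 = -1023.0
Services: 1167.4 + 966.9 - 405.3 - 223.5 + 753.5 = 2259.0
Trade balance = -1023.0 + 2259.0 = 1236.0
(Excluded from the trade balance — secondary income: contributions paid to international organisations 189.4, pension payments received by residents from foreign governments 261.5, personal remittances sent abroad by immigrant workers 459.0; capital account: sale of embassy land to a foreign government 128.3, debt forgiveness received from foreign official creditors 108.5, acquisition of foreign patents and trademarks (non-produced assets) 224.5; financial account: borrowing by resident firms from foreign banks 911.1; primary income: reinvested earnings on direct investment abroad 339.5.)

1236.0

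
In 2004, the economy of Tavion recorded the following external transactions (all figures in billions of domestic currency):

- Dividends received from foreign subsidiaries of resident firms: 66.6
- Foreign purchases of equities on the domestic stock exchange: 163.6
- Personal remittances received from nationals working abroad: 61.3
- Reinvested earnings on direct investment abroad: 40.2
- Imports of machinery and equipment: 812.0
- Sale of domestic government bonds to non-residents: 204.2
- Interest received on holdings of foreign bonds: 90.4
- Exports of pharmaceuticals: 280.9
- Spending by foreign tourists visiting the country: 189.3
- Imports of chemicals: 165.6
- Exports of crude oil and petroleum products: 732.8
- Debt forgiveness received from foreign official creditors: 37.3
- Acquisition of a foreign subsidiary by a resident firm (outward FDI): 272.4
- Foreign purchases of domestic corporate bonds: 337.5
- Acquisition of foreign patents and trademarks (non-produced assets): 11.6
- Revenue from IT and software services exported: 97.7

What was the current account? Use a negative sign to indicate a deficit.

581.6

Goods: 732.8 + 280.9 - 812.0 - 165.6 = 36.1
Services: 97.7 + 189.3 = 287.0
Primary income: 66.6 + 40.2 + 90.4 = 197.2
Secondary income: 61.3
Current account = 36.1 + 287.0 + 197.2 + 61.3 = 581.6
(Excluded from the current account — financial account: foreign purchases of equities on the domestic stock exchange 163.6, sale of domestic government bonds to non-residents 204.2, acquisition of a foreign subsidiary by a resident firm (outward FDI) 272.4, foreign purchases of domestic corporate bonds 337.5; capital account: debt forgiveness received from foreign official creditors 37.3, acquisition of foreign patents and trademarks (non-produced assets) 11.6.)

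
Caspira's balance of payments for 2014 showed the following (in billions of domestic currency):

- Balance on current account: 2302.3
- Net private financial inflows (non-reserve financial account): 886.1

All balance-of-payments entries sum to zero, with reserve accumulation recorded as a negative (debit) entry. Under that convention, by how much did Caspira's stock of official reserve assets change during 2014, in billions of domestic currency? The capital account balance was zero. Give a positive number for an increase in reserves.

3188.4

Official reserve transactions balance = -(2302.3 + 886.1) = -3188.4
An accumulation of reserves is recorded as a debit (negative entry), so the change in the stock of reserves is the negative of that balance.
Change in official reserves = -(-3188.4) = 3188.4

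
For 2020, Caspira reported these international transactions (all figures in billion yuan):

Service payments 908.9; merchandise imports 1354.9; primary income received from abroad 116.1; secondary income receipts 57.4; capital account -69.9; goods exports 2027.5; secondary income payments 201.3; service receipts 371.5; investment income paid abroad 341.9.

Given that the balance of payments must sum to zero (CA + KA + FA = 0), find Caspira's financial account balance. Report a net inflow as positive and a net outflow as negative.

Goods balance = 2027.5 - 1354.9 = 672.6
Services balance = 371.5 - 908.9 = -537.4
Trade balance (goods + services) = 672.6 + (-537.4) = 135.2
Net primary income = 116.1 - 341.9 = -225.8
Net secondary income = 57.4 - 201.3 = -143.9
Current account = 135.2 + (-225.8) + (-143.9) = -234.5
Financial account = -(-234.5 + (-69.9)) = 304.4

304.4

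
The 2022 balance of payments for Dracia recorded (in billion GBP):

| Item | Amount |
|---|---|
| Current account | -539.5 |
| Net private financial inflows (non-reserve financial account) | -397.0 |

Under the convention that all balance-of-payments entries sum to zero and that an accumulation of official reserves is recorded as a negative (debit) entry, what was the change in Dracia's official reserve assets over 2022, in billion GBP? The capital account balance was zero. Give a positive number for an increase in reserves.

-936.5

Official reserve transactions balance = -((-539.5) + (-397.0)) = 936.5
An accumulation of reserves is recorded as a debit (negative entry), so the change in the stock of reserves is the negative of that balance.
Change in official reserves = -(936.5) = -936.5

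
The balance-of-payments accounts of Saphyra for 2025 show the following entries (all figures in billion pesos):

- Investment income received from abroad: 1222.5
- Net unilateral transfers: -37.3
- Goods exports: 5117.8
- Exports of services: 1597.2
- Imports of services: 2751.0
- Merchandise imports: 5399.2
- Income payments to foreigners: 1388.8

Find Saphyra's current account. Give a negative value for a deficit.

-1638.8

Goods balance = 5117.8 - 5399.2 = -281.4
Services balance = 1597.2 - 2751.0 = -1153.8
Trade balance (goods + services) = -281.4 + (-1153.8) = -1435.2
Net primary income = 1222.5 - 1388.8 = -166.3
Net secondary income = -37.3
Current account = -1435.2 + (-166.3) + (-37.3) = -1638.8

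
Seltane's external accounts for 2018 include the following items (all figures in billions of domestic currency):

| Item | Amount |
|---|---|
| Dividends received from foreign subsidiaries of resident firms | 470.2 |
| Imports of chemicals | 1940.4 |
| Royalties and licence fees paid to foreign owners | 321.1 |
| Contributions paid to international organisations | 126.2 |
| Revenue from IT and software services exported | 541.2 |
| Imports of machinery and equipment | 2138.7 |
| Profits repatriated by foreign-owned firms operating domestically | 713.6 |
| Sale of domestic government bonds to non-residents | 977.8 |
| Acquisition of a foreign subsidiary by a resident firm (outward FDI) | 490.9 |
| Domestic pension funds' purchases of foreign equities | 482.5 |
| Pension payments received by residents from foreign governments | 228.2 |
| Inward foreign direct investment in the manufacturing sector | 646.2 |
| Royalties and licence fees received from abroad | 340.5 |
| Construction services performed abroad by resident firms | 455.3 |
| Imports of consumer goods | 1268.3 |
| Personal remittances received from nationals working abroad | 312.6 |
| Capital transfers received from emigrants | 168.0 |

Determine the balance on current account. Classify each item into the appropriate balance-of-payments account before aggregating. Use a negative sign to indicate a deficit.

Goods: -1940.4 - 2138.7 - 1268.3 = -5347.4
Services: -321.1 + 340.5 + 455.3 + 541.2 = 1015.9
Primary income: 470.2 - 713.6 = -243.4
Secondary income: 228.2 + 312.6 - 126.2 = 414.6
Current account = (-5347.4) + 1015.9 + (-243.4) + 414.6 = -4160.3
(Excluded from the current account — financial account: sale of domestic government bonds to non-residents 977.8, acquisition of a foreign subsidiary by a resident firm (outward FDI) 490.9, domestic pension funds' purchases of foreign equities 482.5, inward foreign direct investment in the manufacturing sector 646.2; capital account: capital transfers received from emigrants 168.0.)

-4160.3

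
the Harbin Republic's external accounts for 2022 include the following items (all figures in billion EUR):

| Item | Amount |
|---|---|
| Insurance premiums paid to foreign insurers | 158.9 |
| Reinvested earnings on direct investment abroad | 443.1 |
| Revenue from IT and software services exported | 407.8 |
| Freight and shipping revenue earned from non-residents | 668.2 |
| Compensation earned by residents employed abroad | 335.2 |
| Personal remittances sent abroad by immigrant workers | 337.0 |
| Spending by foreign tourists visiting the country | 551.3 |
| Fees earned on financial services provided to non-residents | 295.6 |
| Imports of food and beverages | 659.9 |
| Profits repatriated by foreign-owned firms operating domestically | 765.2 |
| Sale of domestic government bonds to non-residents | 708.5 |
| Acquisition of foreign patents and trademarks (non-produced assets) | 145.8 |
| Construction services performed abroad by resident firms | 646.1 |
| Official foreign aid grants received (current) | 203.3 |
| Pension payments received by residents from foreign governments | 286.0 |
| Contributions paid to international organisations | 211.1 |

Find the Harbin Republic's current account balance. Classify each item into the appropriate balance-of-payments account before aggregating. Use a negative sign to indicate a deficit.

Goods: -659.9
Services: 646.1 + 668.2 + 295.6 - 158.9 + 407.8 + 551.3 = 2410.1
Primary income: 443.1 - 765.2 + 335.2 = 13.1
Secondary income: 286.0 + 203.3 - 211.1 - 337.0 = -58.8
Current account = (-659.9) + 2410.1 + 13.1 + (-58.8) = 1704.5
(Excluded from the current account — financial account: sale of domestic government bonds to non-residents 708.5; capital account: acquisition of foreign patents and trademarks (non-produced assets) 145.8.)

1704.5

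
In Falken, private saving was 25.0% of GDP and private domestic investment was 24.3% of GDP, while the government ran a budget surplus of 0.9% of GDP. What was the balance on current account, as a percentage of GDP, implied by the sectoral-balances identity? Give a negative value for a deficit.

1.6

By the sectoral-balances identity, CA = (S_private - I) + (T - G).
Private balance = 25.0 - 24.3 = 0.7
Government balance (T - G) = 0.9
CA = 0.7 + 0.9 = 1.6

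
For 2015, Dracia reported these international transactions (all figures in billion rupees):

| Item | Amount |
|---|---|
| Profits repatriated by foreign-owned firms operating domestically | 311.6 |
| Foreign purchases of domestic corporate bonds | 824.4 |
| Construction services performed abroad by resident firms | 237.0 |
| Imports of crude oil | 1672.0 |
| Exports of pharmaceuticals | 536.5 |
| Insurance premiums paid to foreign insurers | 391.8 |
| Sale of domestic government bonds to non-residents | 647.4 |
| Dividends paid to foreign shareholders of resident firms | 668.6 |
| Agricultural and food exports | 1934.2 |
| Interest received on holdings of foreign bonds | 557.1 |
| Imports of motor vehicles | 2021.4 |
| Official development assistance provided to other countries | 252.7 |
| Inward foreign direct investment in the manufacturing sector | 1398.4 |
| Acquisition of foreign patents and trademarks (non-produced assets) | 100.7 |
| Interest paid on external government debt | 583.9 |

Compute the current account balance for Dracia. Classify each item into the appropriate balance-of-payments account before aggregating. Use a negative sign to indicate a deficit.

-2637.2

Goods: -1672.0 + 536.5 + 1934.2 - 2021.4 = -1222.7
Services: 237.0 - 391.8 = -154.8
Primary income: 557.1 - 311.6 - 583.9 - 668.6 = -1007.0
Secondary income: -252.7
Current account = (-1222.7) + (-154.8) + (-1007.0) + (-252.7) = -2637.2
(Excluded from the current account — financial account: foreign purchases of domestic corporate bonds 824.4, sale of domestic government bonds to non-residents 647.4, inward foreign direct investment in the manufacturing sector 1398.4; capital account: acquisition of foreign patents and trademarks (non-produced assets) 100.7.)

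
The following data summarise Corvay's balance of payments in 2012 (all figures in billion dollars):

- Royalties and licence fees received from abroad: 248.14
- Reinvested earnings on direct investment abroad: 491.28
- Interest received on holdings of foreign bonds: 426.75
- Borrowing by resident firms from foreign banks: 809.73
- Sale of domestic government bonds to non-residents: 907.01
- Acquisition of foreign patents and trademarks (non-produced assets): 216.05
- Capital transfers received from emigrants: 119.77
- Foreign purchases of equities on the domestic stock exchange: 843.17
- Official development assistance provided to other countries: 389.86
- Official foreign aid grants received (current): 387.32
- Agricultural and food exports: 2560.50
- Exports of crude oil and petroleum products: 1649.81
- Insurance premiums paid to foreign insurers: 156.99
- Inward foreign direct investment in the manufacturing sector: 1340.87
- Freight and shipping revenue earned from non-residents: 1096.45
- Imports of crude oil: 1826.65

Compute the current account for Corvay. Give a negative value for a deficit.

4486.75

Goods: 2560.50 - 1826.65 + 1649.81 = 2383.66
Services: 248.14 + 1096.45 - 156.99 = 1187.60
Primary income: 491.28 + 426.75 = 918.03
Secondary income: 387.32 - 389.86 = -2.54
Current account = 2383.66 + 1187.60 + 918.03 + (-2.54) = 4486.75
(Excluded from the current account — financial account: borrowing by resident firms from foreign banks 809.73, sale of domestic government bonds to non-residents 907.01, foreign purchases of equities on the domestic stock exchange 843.17, inward foreign direct investment in the manufacturing sector 1340.87; capital account: acquisition of foreign patents and trademarks (non-produced assets) 216.05, capital transfers received from emigrants 119.77.)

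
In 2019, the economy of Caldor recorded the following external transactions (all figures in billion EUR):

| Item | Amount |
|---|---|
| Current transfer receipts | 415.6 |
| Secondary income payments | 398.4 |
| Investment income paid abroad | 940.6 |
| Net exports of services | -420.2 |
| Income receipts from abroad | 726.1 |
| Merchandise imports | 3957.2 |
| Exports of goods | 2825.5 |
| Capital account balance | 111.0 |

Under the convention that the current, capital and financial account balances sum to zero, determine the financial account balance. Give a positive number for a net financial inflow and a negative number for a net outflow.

1638.2

Goods balance = 2825.5 - 3957.2 = -1131.7
Services balance = -420.2
Trade balance (goods + services) = -1131.7 + (-420.2) = -1551.9
Net primary income = 726.1 - 940.6 = -214.5
Net secondary income = 415.6 - 398.4 = 17.2
Current account = -1551.9 + (-214.5) + 17.2 = -1749.2
Financial account = -(-1749.2 + 111.0) = 1638.2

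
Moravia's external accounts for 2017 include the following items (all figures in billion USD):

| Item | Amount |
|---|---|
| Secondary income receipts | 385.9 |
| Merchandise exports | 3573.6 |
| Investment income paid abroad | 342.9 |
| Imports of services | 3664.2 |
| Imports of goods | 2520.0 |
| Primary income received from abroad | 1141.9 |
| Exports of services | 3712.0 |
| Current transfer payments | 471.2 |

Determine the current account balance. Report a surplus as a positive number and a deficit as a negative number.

1815.1

Goods balance = 3573.6 - 2520.0 = 1053.6
Services balance = 3712.0 - 3664.2 = 47.8
Trade balance (goods + services) = 1053.6 + 47.8 = 1101.4
Net primary income = 1141.9 - 342.9 = 799.0
Net secondary income = 385.9 - 471.2 = -85.3
Current account = 1101.4 + 799.0 + (-85.3) = 1815.1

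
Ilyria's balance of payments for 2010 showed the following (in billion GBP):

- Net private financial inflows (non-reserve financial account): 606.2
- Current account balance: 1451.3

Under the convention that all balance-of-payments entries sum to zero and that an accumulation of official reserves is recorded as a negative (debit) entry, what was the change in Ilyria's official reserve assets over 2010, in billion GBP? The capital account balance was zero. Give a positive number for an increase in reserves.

2057.5

Official reserve transactions balance = -(1451.3 + 606.2) = -2057.5
An accumulation of reserves is recorded as a debit (negative entry), so the change in the stock of reserves is the negative of that balance.
Change in official reserves = -(-2057.5) = 2057.5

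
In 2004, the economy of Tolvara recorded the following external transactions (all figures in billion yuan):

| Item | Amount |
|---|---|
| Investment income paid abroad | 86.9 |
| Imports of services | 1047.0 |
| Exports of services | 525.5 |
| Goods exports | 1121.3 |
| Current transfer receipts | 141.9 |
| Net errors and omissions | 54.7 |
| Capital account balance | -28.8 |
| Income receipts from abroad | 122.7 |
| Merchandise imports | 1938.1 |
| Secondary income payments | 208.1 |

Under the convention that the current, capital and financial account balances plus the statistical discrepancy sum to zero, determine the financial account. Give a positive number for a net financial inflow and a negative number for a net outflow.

1342.8

Goods balance = 1121.3 - 1938.1 = -816.8
Services balance = 525.5 - 1047.0 = -521.5
Trade balance (goods + services) = -816.8 + (-521.5) = -1338.3
Net primary income = 122.7 - 86.9 = 35.8
Net secondary income = 141.9 - 208.1 = -66.2
Current account = -1338.3 + 35.8 + (-66.2) = -1368.7
Financial account = -(-1368.7 + (-28.8) + 54.7) = 1342.8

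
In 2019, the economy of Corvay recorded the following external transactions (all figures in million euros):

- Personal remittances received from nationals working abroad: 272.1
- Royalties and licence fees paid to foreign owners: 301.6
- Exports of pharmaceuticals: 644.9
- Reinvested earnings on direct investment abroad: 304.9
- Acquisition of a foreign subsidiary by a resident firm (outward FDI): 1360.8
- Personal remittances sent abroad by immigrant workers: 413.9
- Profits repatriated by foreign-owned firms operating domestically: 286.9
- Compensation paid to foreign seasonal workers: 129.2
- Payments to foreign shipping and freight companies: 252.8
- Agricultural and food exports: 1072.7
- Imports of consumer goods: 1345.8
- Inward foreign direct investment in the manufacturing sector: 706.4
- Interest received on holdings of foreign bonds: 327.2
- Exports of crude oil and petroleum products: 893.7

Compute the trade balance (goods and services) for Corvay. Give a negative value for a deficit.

711.1

Goods: 1072.7 + 644.9 - 1345.8 + 893.7 = 1265.5
Services: -301.6 - 252.8 = -554.4
Trade balance = 1265.5 + (-554.4) = 711.1
(Excluded from the trade balance — secondary income: personal remittances received from nationals working abroad 272.1, personal remittances sent abroad by immigrant workers 413.9; primary income: reinvested earnings on direct investment abroad 304.9, profits repatriated by foreign-owned firms operating domestically 286.9, compensation paid to foreign seasonal workers 129.2, interest received on holdings of foreign bonds 327.2; financial account: acquisition of a foreign subsidiary by a resident firm (outward FDI) 1360.8, inward foreign direct investment in the manufacturing sector 706.4.)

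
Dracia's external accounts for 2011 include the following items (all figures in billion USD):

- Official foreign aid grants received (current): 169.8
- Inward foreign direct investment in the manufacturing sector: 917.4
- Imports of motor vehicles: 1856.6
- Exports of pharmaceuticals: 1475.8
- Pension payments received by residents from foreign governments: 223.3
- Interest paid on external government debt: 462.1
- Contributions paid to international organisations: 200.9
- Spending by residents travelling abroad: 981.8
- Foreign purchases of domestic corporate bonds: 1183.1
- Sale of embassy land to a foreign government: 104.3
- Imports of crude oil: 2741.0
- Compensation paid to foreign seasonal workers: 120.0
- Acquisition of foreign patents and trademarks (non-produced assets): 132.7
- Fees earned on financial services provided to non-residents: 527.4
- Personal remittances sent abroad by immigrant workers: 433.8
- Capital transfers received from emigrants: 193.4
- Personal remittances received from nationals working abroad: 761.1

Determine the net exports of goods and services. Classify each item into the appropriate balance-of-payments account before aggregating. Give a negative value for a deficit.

Goods: -2741.0 - 1856.6 + 1475.8 = -3121.8
Services: 527.4 - 981.8 = -454.4
Trade balance = -3121.8 + (-454.4) = -3576.2
(Excluded from the trade balance — secondary income: official foreign aid grants received (current) 169.8, pension payments received by residents from foreign governments 223.3, contributions paid to international organisations 200.9, personal remittances sent abroad by immigrant workers 433.8, personal remittances received from nationals working abroad 761.1; financial account: inward foreign direct investment in the manufacturing sector 917.4, foreign purchases of domestic corporate bonds 1183.1; primary income: interest paid on external government debt 462.1, compensation paid to foreign seasonal workers 120.0; capital account: sale of embassy land to a foreign government 104.3, acquisition of foreign patents and trademarks (non-produced assets) 132.7, capital transfers received from emigrants 193.4.)

-3576.2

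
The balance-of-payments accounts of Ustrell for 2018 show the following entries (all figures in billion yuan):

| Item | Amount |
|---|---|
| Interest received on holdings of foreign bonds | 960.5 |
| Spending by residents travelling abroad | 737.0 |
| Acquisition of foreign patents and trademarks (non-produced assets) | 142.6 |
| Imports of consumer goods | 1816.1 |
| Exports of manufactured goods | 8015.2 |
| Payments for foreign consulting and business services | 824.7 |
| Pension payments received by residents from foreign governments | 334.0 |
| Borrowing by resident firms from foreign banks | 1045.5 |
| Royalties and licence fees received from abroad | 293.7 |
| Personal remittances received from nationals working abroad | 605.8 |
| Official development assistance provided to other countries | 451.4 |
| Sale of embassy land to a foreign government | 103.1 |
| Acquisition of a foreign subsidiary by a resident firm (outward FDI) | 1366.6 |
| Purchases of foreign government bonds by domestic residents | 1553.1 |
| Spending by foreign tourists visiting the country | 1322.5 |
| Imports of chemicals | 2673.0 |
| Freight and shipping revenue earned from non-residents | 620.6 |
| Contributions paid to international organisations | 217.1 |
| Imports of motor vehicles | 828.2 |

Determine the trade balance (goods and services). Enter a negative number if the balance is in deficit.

Goods: -2673.0 + 8015.2 - 1816.1 - 828.2 = 2697.9
Services: 293.7 + 620.6 - 737.0 + 1322.5 - 824.7 = 675.1
Trade balance = 2697.9 + 675.1 = 3373.0
(Excluded from the trade balance — primary income: interest received on holdings of foreign bonds 960.5; capital account: acquisition of foreign patents and trademarks (non-produced assets) 142.6, sale of embassy land to a foreign government 103.1; secondary income: pension payments received by residents from foreign governments 334.0, personal remittances received from nationals working abroad 605.8, official development assistance provided to other countries 451.4, contributions paid to international organisations 217.1; financial account: borrowing by resident firms from foreign banks 1045.5, acquisition of a foreign subsidiary by a resident firm (outward FDI) 1366.6, purchases of foreign government bonds by domestic residents 1553.1.)

3373.0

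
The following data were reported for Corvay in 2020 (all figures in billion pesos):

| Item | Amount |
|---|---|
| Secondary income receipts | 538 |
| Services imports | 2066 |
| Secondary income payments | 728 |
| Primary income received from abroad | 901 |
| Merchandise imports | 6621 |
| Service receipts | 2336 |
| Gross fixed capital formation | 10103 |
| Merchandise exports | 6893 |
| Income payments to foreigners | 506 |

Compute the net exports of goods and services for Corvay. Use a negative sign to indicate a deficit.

Goods balance = 6893 - 6621 = 272
Services balance = 2336 - 2066 = 270
Trade balance (goods + services) = 272 + 270 = 542

542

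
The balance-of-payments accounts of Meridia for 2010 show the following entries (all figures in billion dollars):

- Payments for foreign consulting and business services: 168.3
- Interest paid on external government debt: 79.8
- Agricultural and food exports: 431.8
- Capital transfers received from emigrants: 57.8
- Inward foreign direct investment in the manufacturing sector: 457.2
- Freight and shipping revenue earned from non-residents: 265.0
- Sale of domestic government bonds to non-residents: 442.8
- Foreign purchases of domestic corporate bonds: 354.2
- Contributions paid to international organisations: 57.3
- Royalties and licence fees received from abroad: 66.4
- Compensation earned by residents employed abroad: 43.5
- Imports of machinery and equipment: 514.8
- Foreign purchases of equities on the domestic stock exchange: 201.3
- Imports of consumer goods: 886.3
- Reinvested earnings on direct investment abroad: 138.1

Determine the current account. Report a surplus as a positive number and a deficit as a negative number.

Goods: -514.8 - 886.3 + 431.8 = -969.3
Services: 265.0 - 168.3 + 66.4 = 163.1
Primary income: -79.8 + 43.5 + 138.1 = 101.8
Secondary income: -57.3
Current account = (-969.3) + 163.1 + 101.8 + (-57.3) = -761.7
(Excluded from the current account — capital account: capital transfers received from emigrants 57.8; financial account: inward foreign direct investment in the manufacturing sector 457.2, sale of domestic government bonds to non-residents 442.8, foreign purchases of domestic corporate bonds 354.2, foreign purchases of equities on the domestic stock exchange 201.3.)

-761.7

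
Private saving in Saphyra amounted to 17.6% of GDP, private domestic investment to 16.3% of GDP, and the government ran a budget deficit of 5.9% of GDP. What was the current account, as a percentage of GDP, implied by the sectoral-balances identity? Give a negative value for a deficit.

-4.6

By the sectoral-balances identity, CA = (S_private - I) + (T - G).
Private balance = 17.6 - 16.3 = 1.3
Government balance (T - G) = -5.9
CA = 1.3 + (-5.9) = -4.6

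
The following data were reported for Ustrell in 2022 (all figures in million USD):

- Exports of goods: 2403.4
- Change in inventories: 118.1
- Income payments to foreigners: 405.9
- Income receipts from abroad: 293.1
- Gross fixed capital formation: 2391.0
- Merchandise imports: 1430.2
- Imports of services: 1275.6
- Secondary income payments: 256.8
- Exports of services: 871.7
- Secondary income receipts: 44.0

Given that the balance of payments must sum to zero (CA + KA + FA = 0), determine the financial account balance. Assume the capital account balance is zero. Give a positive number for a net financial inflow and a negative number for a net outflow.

Goods balance = 2403.4 - 1430.2 = 973.2
Services balance = 871.7 - 1275.6 = -403.9
Trade balance (goods + services) = 973.2 + (-403.9) = 569.3
Net primary income = 293.1 - 405.9 = -112.8
Net secondary income = 44.0 - 256.8 = -212.8
Current account = 569.3 + (-112.8) + (-212.8) = 243.7
Financial account = -(243.7) = -243.7

-243.7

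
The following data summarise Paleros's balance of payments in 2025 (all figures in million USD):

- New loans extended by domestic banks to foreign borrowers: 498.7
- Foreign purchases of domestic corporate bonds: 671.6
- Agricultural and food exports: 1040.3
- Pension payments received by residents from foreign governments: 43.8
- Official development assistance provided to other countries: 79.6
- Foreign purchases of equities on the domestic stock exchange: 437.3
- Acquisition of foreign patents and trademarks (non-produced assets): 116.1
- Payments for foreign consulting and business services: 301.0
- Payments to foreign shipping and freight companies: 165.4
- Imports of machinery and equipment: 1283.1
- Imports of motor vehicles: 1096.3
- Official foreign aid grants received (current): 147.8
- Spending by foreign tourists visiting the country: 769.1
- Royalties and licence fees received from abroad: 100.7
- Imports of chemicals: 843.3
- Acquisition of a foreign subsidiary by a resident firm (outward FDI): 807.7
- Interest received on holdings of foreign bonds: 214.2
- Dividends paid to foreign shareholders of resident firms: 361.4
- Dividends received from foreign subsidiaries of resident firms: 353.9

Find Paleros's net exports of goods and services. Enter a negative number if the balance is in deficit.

Goods: -1283.1 - 843.3 + 1040.3 - 1096.3 = -2182.4
Services: -301.0 - 165.4 + 769.1 + 100.7 = 403.4
Trade balance = -2182.4 + 403.4 = -1779.0
(Excluded from the trade balance — financial account: new loans extended by domestic banks to foreign borrowers 498.7, foreign purchases of domestic corporate bonds 671.6, foreign purchases of equities on the domestic stock exchange 437.3, acquisition of a foreign subsidiary by a resident firm (outward FDI) 807.7; secondary income: pension payments received by residents from foreign governments 43.8, official development assistance provided to other countries 79.6, official foreign aid grants received (current) 147.8; capital account: acquisition of foreign patents and trademarks (non-produced assets) 116.1; primary income: interest received on holdings of foreign bonds 214.2, dividends paid to foreign shareholders of resident firms 361.4, dividends received from foreign subsidiaries of resident firms 353.9.)

-1779.0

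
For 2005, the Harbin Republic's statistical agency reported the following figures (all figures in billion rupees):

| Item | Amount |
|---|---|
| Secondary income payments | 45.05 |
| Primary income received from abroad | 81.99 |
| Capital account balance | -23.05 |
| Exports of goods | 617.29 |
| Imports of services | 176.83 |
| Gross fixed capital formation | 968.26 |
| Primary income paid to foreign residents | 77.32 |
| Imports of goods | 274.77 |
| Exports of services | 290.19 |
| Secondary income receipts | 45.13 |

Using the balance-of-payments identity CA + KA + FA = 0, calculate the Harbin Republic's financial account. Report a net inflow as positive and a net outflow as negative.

-437.58

Goods balance = 617.29 - 274.77 = 342.52
Services balance = 290.19 - 176.83 = 113.36
Trade balance (goods + services) = 342.52 + 113.36 = 455.88
Net primary income = 81.99 - 77.32 = 4.67
Net secondary income = 45.13 - 45.05 = 0.08
Current account = 455.88 + 4.67 + 0.08 = 460.63
Financial account = -(460.63 + (-23.05)) = -437.58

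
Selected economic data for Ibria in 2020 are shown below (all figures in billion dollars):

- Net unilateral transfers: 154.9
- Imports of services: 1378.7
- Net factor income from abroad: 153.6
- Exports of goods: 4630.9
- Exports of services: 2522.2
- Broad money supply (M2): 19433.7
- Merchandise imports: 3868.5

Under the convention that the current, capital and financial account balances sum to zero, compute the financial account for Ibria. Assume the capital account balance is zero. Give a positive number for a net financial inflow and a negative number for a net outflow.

-2214.4

Goods balance = 4630.9 - 3868.5 = 762.4
Services balance = 2522.2 - 1378.7 = 1143.5
Trade balance (goods + services) = 762.4 + 1143.5 = 1905.9
Net primary income = 153.6
Net secondary income = 154.9
Current account = 1905.9 + 153.6 + 154.9 = 2214.4
Financial account = -(2214.4) = -2214.4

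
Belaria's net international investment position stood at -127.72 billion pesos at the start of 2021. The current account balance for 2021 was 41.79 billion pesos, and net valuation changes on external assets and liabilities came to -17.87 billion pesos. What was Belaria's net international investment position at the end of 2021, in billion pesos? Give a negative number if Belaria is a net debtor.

Change in NIIP = current account + net valuation change = 41.79 + (-17.87) = 23.92
End-of-year NIIP = -127.72 + 23.92 = -103.80

-103.80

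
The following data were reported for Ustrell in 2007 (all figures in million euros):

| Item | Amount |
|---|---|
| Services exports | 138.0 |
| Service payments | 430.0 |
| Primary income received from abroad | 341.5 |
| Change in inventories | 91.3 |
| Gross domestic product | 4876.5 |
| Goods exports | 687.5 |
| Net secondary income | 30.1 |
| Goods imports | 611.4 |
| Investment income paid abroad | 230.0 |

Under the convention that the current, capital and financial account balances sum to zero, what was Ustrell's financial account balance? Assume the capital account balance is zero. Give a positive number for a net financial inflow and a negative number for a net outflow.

Goods balance = 687.5 - 611.4 = 76.1
Services balance = 138.0 - 430.0 = -292.0
Trade balance (goods + services) = 76.1 + (-292.0) = -215.9
Net primary income = 341.5 - 230.0 = 111.5
Net secondary income = 30.1
Current account = -215.9 + 111.5 + 30.1 = -74.3
Financial account = -(-74.3) = 74.3

74.3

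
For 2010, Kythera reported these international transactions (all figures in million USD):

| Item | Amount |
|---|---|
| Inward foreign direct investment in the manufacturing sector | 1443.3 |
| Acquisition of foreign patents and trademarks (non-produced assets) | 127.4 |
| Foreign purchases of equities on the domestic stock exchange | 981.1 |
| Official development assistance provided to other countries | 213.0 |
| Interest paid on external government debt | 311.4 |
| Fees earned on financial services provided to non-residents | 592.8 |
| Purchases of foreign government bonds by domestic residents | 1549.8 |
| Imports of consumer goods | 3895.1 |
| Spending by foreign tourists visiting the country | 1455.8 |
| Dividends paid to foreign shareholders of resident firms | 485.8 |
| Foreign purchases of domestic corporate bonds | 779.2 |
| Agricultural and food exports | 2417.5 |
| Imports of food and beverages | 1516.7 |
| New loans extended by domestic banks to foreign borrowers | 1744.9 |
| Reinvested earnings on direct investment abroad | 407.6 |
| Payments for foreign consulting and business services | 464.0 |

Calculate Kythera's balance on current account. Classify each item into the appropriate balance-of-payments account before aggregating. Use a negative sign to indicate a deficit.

-2012.3

Goods: 2417.5 - 1516.7 - 3895.1 = -2994.3
Services: -464.0 + 1455.8 + 592.8 = 1584.6
Primary income: 407.6 - 485.8 - 311.4 = -389.6
Secondary income: -213.0
Current account = (-2994.3) + 1584.6 + (-389.6) + (-213.0) = -2012.3
(Excluded from the current account — financial account: inward foreign direct investment in the manufacturing sector 1443.3, foreign purchases of equities on the domestic stock exchange 981.1, purchases of foreign government bonds by domestic residents 1549.8, foreign purchases of domestic corporate bonds 779.2, new loans extended by domestic banks to foreign borrowers 1744.9; capital account: acquisition of foreign patents and trademarks (non-produced assets) 127.4.)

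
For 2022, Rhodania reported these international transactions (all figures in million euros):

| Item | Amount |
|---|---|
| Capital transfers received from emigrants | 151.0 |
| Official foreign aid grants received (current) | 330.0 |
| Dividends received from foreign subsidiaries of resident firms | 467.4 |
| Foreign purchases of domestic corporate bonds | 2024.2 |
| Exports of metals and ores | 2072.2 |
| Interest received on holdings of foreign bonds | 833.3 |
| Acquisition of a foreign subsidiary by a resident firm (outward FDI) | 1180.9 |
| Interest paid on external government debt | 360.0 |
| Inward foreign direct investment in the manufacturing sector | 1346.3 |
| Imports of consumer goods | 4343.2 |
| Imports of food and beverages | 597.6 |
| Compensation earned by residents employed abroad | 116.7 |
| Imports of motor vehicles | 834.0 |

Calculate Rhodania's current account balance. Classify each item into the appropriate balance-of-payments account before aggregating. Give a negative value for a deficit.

-2315.2

Goods: 2072.2 - 834.0 - 597.6 - 4343.2 = -3702.6
Primary income: -360.0 + 467.4 + 833.3 + 116.7 = 1057.4
Secondary income: 330.0
Current account = (-3702.6) + 1057.4 + 330.0 = -2315.2
(Excluded from the current account — capital account: capital transfers received from emigrants 151.0; financial account: foreign purchases of domestic corporate bonds 2024.2, acquisition of a foreign subsidiary by a resident firm (outward FDI) 1180.9, inward foreign direct investment in the manufacturing sector 1346.3.)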